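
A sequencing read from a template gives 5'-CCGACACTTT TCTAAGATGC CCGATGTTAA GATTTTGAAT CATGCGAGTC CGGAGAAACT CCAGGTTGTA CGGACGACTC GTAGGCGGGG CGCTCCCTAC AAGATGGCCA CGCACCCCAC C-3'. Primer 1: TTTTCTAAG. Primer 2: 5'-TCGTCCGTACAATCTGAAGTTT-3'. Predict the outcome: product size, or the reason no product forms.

Primer 2 (TCGTCCGTACAATCTGAAGTTT) does not match the top strand, and its reverse complement AAACTTCAGATTGTACGGACGA does not match either.
With no annealing site for primer 2, no amplification occurs.

No product — primer 2 has no binding site in the template.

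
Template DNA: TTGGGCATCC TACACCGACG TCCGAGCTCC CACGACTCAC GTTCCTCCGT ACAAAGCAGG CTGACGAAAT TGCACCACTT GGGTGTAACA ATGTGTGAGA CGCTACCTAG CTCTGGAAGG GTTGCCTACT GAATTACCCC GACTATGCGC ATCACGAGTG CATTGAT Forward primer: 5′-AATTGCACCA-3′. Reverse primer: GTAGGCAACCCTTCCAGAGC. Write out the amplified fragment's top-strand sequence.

The forward primer matches the template at positions 68–77.
Taking the reverse complement of GTAGGCAACCCTTCCAGAGC gives GCTCTGGAAGGGTTGCCTAC, found at positions 110–129 on the template; the primer anneals here to the top strand with its 3' end pointing upstream.
The product is the template from position 68 through 129 (62 bp).

5'-AATTGCACCACTTGGGTGTAACAATGTGTGAGACGCTACCTAGCTCTGGAAGGGTTGCCTAC-3'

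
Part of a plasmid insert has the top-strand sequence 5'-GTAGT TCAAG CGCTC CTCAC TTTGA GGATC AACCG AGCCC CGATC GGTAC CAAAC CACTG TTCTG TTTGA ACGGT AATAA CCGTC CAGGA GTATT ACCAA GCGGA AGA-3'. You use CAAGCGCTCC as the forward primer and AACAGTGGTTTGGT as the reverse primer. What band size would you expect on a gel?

56 bp

Forward primer CAAGCGCTCC is found on the top strand at positions 7–16.
Reverse complement of the reverse primer: ACCAAACCACTGTT. This occurs on the top strand at positions 49–62.
Product length = (reverse-primer end) − (forward-primer start) + 1 = 62 − 7 + 1 = 56 bp.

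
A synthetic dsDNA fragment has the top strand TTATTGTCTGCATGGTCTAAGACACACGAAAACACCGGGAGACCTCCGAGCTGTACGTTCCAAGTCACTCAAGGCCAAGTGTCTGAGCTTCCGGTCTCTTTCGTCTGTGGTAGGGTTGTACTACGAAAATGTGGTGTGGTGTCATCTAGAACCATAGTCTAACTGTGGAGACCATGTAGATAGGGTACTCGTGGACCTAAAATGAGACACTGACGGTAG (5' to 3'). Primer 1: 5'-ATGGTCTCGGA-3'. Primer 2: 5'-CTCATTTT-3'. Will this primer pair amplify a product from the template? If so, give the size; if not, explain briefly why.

No product — primer 1 has no binding site in the template.

Primer 1 (ATGGTCTCGGA) does not match the top strand, and its reverse complement TCCGAGACCAT does not match either.
With no annealing site for primer 1, no amplification occurs.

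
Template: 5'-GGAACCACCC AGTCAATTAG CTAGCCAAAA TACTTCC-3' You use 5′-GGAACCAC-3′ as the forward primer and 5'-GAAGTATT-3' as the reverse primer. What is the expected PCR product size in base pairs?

36 bp

Forward primer GGAACCAC is found on the top strand at positions 1–8.
The reverse primer's reverse complement is AATACTTC, which matches the template at positions 29–36.
Product length = (reverse-primer end) − (forward-primer start) + 1 = 36 − 1 + 1 = 36 bp.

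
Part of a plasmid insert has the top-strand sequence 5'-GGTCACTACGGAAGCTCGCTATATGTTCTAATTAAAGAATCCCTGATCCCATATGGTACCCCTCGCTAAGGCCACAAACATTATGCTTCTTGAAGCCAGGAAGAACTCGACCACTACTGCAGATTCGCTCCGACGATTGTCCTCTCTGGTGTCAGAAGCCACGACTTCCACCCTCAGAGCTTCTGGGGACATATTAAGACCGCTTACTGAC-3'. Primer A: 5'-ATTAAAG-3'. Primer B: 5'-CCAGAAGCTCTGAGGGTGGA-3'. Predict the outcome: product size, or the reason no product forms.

Primer A (ATTAAAG) matches the top strand at positions 31–37; it acts as a forward primer.
Primer B's reverse complement is TCCACCCTCAGAGCTTCTGG, matching the top strand at positions 167–186; it acts as a reverse primer.
The 3' ends face each other across positions 31–186, giving a 156 bp product.

Yes — a 156 bp product.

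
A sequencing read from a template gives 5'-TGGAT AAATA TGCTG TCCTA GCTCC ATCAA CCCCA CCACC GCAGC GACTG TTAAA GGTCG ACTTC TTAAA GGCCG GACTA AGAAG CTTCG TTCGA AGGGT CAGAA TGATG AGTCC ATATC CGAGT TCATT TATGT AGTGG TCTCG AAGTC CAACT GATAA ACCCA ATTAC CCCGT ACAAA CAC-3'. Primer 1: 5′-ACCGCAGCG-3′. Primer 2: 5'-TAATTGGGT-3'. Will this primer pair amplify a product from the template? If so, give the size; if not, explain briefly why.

Yes — a 132 bp product.

Primer 1 (ACCGCAGCG) matches the top strand at positions 38–46; it acts as a forward primer.
Primer 2's reverse complement is ACCCAATTA, matching the top strand at positions 161–169; it acts as a reverse primer.
The 3' ends face each other across positions 38–169, giving a 132 bp product.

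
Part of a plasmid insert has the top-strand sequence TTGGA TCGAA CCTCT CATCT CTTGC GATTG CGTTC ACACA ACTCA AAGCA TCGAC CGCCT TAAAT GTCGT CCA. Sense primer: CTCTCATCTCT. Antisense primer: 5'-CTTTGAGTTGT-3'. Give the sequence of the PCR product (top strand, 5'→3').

The forward primer matches the template at positions 12–22.
Reverse complement of the reverse primer: ACAACTCAAAG. This occurs on the top strand at positions 38–48.
The product is the template from position 12 through 48 (37 bp).

5'-CTCTCATCTCTTGCGATTGCGTTCACACAACTCAAAG-3'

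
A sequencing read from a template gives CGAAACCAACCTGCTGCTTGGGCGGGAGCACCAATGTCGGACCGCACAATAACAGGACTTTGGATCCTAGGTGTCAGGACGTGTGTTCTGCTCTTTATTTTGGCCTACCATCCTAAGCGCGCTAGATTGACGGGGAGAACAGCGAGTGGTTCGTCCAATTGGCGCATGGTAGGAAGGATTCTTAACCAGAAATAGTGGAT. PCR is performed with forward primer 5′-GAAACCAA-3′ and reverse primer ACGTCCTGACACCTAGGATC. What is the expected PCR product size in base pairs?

Forward primer GAAACCAA is found on the top strand at positions 2–9.
Taking the reverse complement of ACGTCCTGACACCTAGGATC gives GATCCTAGGTGTCAGGACGT, found at positions 63–82 on the template; the primer anneals here to the top strand with its 3' end pointing upstream.
The product runs from position 2 to position 82, so its length is 82 − 2 + 1 = 81 bp.

81 bp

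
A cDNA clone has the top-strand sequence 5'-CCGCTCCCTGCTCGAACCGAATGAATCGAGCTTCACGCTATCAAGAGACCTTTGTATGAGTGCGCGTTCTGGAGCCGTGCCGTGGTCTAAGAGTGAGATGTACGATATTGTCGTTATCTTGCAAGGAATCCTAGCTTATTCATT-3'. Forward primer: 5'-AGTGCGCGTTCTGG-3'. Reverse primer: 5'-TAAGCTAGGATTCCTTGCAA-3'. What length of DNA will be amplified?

80 bp

Scanning the template, AGTGCGCGTTCTGG occurs at positions 59–72; this primer anneals to the bottom strand there with its 3' end pointing downstream.
The reverse primer's reverse complement is TTGCAAGGAATCCTAGCTTA, which matches the template at positions 119–138.
The product runs from position 59 to position 138, so its length is 138 − 59 + 1 = 80 bp.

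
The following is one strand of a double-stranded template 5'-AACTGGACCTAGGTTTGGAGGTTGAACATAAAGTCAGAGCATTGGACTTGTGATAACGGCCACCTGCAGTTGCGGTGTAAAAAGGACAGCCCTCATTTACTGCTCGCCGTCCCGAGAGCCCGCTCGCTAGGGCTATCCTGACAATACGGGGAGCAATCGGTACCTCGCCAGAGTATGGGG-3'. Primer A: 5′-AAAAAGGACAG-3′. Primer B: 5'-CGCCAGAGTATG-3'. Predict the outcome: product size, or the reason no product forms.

Primer A (AAAAAGGACAG) matches the top strand at positions 79–89 (3' end points downstream).
Primer B (CGCCAGAGTATG) also matches the top strand directly, at positions 166–177 — its reverse complement CATACTCTGGCG is not present.
Both primers anneal to the bottom strand with 3' ends pointing the same way, so neither can prime synthesis back toward the other.

No product — both primers anneal to the same strand and extend in the same direction.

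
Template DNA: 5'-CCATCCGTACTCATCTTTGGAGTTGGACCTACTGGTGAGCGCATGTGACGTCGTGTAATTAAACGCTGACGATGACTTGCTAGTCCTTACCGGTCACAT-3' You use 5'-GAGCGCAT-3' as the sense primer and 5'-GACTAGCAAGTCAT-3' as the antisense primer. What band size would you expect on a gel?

49 bp

Scanning the template, GAGCGCAT occurs at positions 37–44; this primer anneals to the bottom strand there with its 3' end pointing downstream.
Reverse complement of the reverse primer: ATGACTTGCTAGTC. This occurs on the top strand at positions 72–85.
Product length = (reverse-primer end) − (forward-primer start) + 1 = 85 − 37 + 1 = 49 bp.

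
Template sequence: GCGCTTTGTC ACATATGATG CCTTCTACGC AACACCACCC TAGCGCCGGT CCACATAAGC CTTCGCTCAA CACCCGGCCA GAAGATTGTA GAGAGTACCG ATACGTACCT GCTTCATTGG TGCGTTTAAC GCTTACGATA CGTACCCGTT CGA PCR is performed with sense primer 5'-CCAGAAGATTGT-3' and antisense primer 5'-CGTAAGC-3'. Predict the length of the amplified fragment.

60 bp

Forward primer CCAGAAGATTGT is found on the top strand at positions 78–89.
Reverse complement of the reverse primer: GCTTACG. This occurs on the top strand at positions 131–137.
The product runs from position 78 to position 137, so its length is 137 − 78 + 1 = 60 bp.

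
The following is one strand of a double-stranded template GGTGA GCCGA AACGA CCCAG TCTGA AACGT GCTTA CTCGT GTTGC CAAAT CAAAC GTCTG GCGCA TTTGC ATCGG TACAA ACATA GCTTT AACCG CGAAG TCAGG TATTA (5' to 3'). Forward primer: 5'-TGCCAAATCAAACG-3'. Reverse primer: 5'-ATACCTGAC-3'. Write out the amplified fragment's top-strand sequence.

Forward primer TGCCAAATCAAACG is found on the top strand at positions 43–56.
Reverse complement of the reverse primer: GTCAGGTAT. This occurs on the top strand at positions 100–108.
The product is the template from position 43 through 108 (66 bp).

5'-TGCCAAATCAAACGTCTGGCGCATTTGCATCGGTACAAACATAGCTTTAACCGCGAAGTCAGGTAT-3'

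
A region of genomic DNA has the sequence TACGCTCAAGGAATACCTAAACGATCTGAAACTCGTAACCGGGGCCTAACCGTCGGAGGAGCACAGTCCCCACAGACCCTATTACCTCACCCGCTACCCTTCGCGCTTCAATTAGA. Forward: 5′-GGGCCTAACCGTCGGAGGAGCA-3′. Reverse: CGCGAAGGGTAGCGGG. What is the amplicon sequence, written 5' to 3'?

5'-GGGCCTAACCGTCGGAGGAGCACAGTCCCCACAGACCCTATTACCTCACCCGCTACCCTTCGCG-3'

Scanning the template, GGGCCTAACCGTCGGAGGAGCA occurs at positions 42–63; this primer anneals to the bottom strand there with its 3' end pointing downstream.
Taking the reverse complement of CGCGAAGGGTAGCGGG gives CCCGCTACCCTTCGCG, found at positions 90–105 on the template; the primer anneals here to the top strand with its 3' end pointing upstream.
The product is the template from position 42 through 105 (64 bp).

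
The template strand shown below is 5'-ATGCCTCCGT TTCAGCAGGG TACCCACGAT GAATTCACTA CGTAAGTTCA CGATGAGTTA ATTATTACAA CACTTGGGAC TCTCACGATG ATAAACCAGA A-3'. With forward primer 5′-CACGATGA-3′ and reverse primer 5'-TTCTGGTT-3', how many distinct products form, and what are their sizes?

Three products: 77 bp, 53 bp, 18 bp

The forward primer CACGATGA matches the top strand at positions 25–32, 49–56, 84–91.
The reverse primer's reverse complement is AACCAGAA, matching at positions 94–101.
Each forward site pairs with the reverse site to give a product ending at position 101: sizes 77, 53, 18 bp.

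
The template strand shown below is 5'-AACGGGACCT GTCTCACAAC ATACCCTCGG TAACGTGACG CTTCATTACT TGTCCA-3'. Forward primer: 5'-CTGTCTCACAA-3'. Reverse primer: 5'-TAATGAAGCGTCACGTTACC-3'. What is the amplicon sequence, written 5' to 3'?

5'-CTGTCTCACAACATACCCTCGGTAACGTGACGCTTCATTA-3'

Forward primer CTGTCTCACAA is found on the top strand at positions 9–19.
The reverse primer's reverse complement is GGTAACGTGACGCTTCATTA, which matches the template at positions 29–48.
The product is the template from position 9 through 48 (40 bp).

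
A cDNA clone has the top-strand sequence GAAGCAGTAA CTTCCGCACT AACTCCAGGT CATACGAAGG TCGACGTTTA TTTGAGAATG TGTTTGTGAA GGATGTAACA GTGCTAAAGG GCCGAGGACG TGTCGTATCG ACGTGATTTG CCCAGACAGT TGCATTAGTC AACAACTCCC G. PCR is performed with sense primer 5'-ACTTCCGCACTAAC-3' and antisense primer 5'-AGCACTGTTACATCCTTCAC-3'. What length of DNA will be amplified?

76 bp

Scanning the template, ACTTCCGCACTAAC occurs at positions 10–23; this primer anneals to the bottom strand there with its 3' end pointing downstream.
The reverse primer's reverse complement is GTGAAGGATGTAACAGTGCT, which matches the template at positions 66–85.
The product runs from position 10 to position 85, so its length is 85 − 10 + 1 = 76 bp.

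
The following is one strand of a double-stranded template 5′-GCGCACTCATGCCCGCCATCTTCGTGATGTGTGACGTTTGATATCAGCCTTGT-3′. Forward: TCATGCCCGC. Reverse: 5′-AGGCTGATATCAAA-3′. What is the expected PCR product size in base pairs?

44 bp

The forward primer matches the template at positions 7–16.
Taking the reverse complement of AGGCTGATATCAAA gives TTTGATATCAGCCT, found at positions 37–50 on the template; the primer anneals here to the top strand with its 3' end pointing upstream.
Amplicon spans positions 7–50: 44 bp.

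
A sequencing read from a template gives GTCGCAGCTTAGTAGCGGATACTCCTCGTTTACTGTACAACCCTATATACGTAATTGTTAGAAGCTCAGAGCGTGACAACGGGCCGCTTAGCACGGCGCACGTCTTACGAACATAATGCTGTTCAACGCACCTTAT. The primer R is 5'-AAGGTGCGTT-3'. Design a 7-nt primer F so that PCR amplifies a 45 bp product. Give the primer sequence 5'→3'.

The reverse primer's reverse complement AACGCACCTT matches the template at positions 125–134, so the product ends at position 134.
A 45 bp product then starts at position 134 − 45 + 1 = 90.
The forward primer is identical to the top strand there: AGCACGG.

5'-AGCACGG-3'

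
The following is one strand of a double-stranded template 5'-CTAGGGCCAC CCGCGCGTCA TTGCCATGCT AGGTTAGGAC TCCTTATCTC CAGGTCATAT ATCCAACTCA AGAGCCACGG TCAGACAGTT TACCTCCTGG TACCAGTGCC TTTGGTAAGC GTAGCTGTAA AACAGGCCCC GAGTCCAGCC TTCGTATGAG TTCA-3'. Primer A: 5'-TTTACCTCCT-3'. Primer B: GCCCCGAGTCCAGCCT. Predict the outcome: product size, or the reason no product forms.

Primer A (TTTACCTCCT) matches the top strand at positions 89–98 (3' end points downstream).
Primer B (GCCCCGAGTCCAGCCT) also matches the top strand directly, at positions 136–151 — its reverse complement AGGCTGGACTCGGGGC is not present.
Both primers anneal to the bottom strand with 3' ends pointing the same way, so neither can prime synthesis back toward the other.

No product — both primers anneal to the same strand and extend in the same direction.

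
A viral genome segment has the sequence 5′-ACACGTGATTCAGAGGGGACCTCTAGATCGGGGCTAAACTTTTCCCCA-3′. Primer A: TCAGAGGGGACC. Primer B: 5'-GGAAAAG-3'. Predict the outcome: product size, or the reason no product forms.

Primer A (TCAGAGGGGACC) matches the top strand at positions 10–21; it acts as a forward primer.
Primer B's reverse complement is CTTTTCC, matching the top strand at positions 39–45; it acts as a reverse primer.
The 3' ends face each other across positions 10–45, giving a 36 bp product.

Yes — a 36 bp product.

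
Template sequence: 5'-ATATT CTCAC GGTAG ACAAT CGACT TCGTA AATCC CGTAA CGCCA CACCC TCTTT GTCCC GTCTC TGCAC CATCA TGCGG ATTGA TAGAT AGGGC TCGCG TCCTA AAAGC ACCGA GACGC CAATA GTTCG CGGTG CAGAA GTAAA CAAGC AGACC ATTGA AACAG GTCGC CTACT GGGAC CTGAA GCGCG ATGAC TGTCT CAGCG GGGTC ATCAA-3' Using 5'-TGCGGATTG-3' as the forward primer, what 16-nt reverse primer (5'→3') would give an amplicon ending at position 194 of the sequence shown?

5'-TCATCGCGCTTCAGGT-3'

The forward primer binds at positions 76–84; the product's 3' end on the top strand is position 194.
The reverse primer anneals to the top strand over positions 179–194, i.e. to ACCTGAAGCGCGATGA.
Its sequence written 5'→3' is the reverse complement: TCATCGCGCTTCAGGT.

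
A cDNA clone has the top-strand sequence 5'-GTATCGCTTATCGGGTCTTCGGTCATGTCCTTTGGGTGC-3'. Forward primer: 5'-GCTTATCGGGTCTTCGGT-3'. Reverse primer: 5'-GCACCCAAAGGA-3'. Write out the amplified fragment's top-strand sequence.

5'-GCTTATCGGGTCTTCGGTCATGTCCTTTGGGTGC-3'

Forward primer GCTTATCGGGTCTTCGGT is found on the top strand at positions 6–23.
The reverse primer's reverse complement is TCCTTTGGGTGC, which matches the template at positions 28–39.
The product is the template from position 6 through 39 (34 bp).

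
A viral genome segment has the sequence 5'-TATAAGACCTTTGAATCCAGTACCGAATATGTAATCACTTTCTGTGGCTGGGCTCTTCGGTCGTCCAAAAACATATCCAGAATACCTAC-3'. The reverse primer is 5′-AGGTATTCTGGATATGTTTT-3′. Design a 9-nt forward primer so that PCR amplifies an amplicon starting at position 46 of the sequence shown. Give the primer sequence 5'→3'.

5'-GGCTGGGCT-3'

The reverse primer's reverse complement AAAACATATCCAGAATACCT matches the template at positions 68–87; the product starts at position 46.
The forward primer is identical to the top strand over positions 46–54: GGCTGGGCT.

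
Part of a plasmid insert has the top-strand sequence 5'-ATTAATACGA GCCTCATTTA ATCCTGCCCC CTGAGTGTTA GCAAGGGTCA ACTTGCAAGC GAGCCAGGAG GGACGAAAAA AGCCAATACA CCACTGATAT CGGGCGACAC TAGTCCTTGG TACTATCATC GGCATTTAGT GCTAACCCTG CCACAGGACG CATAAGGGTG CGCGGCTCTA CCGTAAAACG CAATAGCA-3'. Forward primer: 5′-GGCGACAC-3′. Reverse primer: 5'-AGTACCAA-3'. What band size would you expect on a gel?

22 bp

Forward primer GGCGACAC is found on the top strand at positions 103–110.
Reverse complement of the reverse primer: TTGGTACT. This occurs on the top strand at positions 117–124.
The product runs from position 103 to position 124, so its length is 124 − 103 + 1 = 22 bp.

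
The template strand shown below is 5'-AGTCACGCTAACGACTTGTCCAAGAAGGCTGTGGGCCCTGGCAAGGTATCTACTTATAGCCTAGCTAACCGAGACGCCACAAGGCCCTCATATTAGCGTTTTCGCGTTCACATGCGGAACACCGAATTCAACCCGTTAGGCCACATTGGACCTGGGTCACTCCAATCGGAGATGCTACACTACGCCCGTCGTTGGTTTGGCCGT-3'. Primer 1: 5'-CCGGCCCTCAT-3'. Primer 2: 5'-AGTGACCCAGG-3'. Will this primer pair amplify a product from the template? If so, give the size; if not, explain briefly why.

No product — primer 1 has no binding site in the template.

Primer 1 (CCGGCCCTCAT) does not match the top strand, and its reverse complement ATGAGGGCCGG does not match either.
With no annealing site for primer 1, no amplification occurs.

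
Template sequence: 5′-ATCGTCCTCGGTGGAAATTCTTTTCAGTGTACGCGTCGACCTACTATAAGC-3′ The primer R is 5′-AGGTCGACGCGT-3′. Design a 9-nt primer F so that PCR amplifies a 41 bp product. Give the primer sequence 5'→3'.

The reverse primer's reverse complement ACGCGTCGACCT matches the template at positions 31–42, so the product ends at position 42.
A 41 bp product then starts at position 42 − 41 + 1 = 2.
The forward primer is identical to the top strand there: TCGTCCTCG.

5'-TCGTCCTCG-3'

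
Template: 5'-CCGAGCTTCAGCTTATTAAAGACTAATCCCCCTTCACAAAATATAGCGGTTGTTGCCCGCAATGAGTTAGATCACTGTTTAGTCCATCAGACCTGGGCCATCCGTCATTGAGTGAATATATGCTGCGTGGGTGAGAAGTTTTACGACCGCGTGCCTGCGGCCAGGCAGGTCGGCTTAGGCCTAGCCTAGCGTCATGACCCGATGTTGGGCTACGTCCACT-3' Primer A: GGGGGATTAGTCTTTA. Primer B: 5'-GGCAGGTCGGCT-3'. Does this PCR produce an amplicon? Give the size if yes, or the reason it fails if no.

Primer A (GGGGGATTAGTCTTTA) has reverse complement TAAAGACTAATCCCCC, which matches the top strand at positions 17–32; primer A anneals to the top strand there with its 3' end pointing upstream toward position 17.
Primer B (GGCAGGTCGGCT) matches the top strand directly at positions 164–175; it anneals to the bottom strand with its 3' end pointing downstream toward position 175.
The 3' ends diverge (primer A extends toward position 1, primer B toward position 220), so the primers never converge on a shared product.

No product — the primers' 3' ends point away from each other.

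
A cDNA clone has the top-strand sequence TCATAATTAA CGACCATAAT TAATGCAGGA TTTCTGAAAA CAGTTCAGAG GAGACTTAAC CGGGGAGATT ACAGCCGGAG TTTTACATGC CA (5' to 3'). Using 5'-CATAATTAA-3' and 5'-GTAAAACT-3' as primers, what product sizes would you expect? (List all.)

The forward primer CATAATTAA matches the top strand at positions 2–10, 15–23.
The reverse primer's reverse complement is AGTTTTAC, matching at positions 79–86.
Each forward site pairs with the reverse site to give a product ending at position 86: sizes 85, 72 bp.

85 bp, 72 bp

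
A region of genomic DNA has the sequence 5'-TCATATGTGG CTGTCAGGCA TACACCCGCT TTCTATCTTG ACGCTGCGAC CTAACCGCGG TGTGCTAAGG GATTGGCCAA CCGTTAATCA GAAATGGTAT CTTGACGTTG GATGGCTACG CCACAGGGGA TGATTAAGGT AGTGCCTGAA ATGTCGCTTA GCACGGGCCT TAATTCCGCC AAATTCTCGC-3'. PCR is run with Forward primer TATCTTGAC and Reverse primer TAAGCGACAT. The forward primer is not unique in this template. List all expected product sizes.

The forward primer TATCTTGAC matches the top strand at positions 34–42, 98–106.
The reverse primer's reverse complement is ATGTCGCTTA, matching at positions 151–160.
Each forward site pairs with the reverse site to give a product ending at position 160: sizes 127, 63 bp.

127 bp, 63 bp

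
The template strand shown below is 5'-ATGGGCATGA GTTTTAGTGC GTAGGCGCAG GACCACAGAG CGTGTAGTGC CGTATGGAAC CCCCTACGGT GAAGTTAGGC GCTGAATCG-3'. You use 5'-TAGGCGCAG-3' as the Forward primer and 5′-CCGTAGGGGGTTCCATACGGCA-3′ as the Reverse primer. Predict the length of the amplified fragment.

Scanning the template, TAGGCGCAG occurs at positions 22–30; this primer anneals to the bottom strand there with its 3' end pointing downstream.
Taking the reverse complement of CCGTAGGGGGTTCCATACGGCA gives TGCCGTATGGAACCCCCTACGG, found at positions 48–69 on the template; the primer anneals here to the top strand with its 3' end pointing upstream.
Product length = (reverse-primer end) − (forward-primer start) + 1 = 69 − 22 + 1 = 48 bp.

48 bp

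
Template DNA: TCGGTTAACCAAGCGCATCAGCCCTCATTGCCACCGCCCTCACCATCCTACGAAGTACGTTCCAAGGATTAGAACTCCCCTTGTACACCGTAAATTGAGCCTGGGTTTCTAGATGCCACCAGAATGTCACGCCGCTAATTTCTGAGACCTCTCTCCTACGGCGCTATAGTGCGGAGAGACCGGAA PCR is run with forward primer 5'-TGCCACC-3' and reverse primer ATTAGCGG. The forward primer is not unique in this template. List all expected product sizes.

111 bp, 26 bp

The forward primer TGCCACC matches the top strand at positions 29–35, 114–120.
The reverse primer's reverse complement is CCGCTAAT, matching at positions 132–139.
Each forward site pairs with the reverse site to give a product ending at position 139: sizes 111, 26 bp.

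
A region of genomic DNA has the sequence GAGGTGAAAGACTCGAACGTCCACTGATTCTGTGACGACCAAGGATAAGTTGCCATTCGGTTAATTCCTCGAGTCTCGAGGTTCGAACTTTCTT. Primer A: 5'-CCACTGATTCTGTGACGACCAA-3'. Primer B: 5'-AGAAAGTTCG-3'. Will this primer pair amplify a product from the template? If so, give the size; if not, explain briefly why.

Primer A (CCACTGATTCTGTGACGACCAA) matches the top strand at positions 21–42; it acts as a forward primer.
Primer B's reverse complement is CGAACTTTCT, matching the top strand at positions 84–93; it acts as a reverse primer.
The 3' ends face each other across positions 21–93, giving a 73 bp product.

Yes — a 73 bp product.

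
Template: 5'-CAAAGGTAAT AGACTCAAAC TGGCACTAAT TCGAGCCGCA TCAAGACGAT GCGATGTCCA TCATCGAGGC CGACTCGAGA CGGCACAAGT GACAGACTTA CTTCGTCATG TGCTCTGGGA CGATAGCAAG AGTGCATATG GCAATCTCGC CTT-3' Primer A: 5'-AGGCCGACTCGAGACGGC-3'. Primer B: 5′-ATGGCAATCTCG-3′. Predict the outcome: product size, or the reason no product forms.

No product — both primers anneal to the same strand and extend in the same direction.

Primer A (AGGCCGACTCGAGACGGC) matches the top strand at positions 67–84 (3' end points downstream).
Primer B (ATGGCAATCTCG) also matches the top strand directly, at positions 138–149 — its reverse complement CGAGATTGCCAT is not present.
Both primers anneal to the bottom strand with 3' ends pointing the same way, so neither can prime synthesis back toward the other.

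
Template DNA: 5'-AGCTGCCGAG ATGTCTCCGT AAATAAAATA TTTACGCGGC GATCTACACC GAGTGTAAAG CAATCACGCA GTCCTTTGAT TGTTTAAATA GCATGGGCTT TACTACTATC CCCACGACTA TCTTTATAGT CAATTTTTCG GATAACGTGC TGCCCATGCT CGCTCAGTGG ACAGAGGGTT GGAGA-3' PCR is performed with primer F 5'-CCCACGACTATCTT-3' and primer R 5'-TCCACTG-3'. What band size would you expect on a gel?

Forward primer CCCACGACTATCTT is found on the top strand at positions 111–124.
The reverse primer's reverse complement is CAGTGGA, which matches the template at positions 165–171.
Amplicon spans positions 111–171: 61 bp.

61 bp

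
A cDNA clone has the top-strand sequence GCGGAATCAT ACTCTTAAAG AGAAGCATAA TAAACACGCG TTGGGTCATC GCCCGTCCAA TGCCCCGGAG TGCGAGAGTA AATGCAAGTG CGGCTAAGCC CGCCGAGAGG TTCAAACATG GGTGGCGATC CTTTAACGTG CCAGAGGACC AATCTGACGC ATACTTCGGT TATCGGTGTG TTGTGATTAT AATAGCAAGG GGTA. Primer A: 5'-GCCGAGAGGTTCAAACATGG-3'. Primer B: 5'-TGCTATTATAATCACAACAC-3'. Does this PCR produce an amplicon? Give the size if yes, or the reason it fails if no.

Yes — a 96 bp product.

Primer A (GCCGAGAGGTTCAAACATGG) matches the top strand at positions 102–121; it acts as a forward primer.
Primer B's reverse complement is GTGTTGTGATTATAATAGCA, matching the top strand at positions 178–197; it acts as a reverse primer.
The 3' ends face each other across positions 102–197, giving a 96 bp product.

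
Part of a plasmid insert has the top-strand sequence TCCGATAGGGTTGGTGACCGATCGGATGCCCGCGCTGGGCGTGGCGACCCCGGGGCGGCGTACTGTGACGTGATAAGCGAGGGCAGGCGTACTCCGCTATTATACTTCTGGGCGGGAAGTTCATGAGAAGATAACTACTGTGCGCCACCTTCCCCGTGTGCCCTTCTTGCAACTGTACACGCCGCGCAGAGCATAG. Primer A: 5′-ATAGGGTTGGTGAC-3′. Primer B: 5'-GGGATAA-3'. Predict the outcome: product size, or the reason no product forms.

No product — primer B has no binding site in the template.

Primer B (GGGATAA) does not match the top strand, and its reverse complement TTATCCC does not match either.
With no annealing site for primer B, no amplification occurs.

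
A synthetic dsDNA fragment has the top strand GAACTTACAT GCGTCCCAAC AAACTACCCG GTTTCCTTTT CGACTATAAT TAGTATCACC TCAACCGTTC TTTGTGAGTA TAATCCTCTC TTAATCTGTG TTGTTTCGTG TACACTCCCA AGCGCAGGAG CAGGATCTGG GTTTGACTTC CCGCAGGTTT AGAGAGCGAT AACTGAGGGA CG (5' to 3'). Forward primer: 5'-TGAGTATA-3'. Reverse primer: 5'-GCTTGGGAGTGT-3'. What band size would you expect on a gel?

49 bp

Scanning the template, TGAGTATA occurs at positions 75–82; this primer anneals to the bottom strand there with its 3' end pointing downstream.
Reverse complement of the reverse primer: ACACTCCCAAGC. This occurs on the top strand at positions 112–123.
The product runs from position 75 to position 123, so its length is 123 − 75 + 1 = 49 bp.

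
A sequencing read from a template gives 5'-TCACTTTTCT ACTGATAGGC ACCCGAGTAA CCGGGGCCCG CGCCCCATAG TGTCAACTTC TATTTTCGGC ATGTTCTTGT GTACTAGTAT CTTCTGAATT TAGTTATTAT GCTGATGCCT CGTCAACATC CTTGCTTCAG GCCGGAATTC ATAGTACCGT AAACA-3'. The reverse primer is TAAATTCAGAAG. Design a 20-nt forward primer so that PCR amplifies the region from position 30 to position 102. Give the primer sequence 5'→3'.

5'-ACCGGGGCCCGCGCCCCATA-3'

The reverse primer's reverse complement CTTCTGAATTTA matches the template at positions 91–102; the product starts at position 30.
The forward primer is identical to the top strand over positions 30–49: ACCGGGGCCCGCGCCCCATA.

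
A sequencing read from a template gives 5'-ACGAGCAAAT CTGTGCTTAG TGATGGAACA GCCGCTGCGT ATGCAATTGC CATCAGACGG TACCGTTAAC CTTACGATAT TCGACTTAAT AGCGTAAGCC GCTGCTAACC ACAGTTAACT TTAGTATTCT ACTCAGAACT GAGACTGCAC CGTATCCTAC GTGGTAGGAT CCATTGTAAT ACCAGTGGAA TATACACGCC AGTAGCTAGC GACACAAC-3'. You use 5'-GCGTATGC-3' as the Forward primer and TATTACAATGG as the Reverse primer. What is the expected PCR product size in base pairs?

Scanning the template, GCGTATGC occurs at positions 37–44; this primer anneals to the bottom strand there with its 3' end pointing downstream.
Reverse complement of the reverse primer: CCATTGTAATA. This occurs on the top strand at positions 171–181.
Product length = (reverse-primer end) − (forward-primer start) + 1 = 181 − 37 + 1 = 145 bp.

145 bp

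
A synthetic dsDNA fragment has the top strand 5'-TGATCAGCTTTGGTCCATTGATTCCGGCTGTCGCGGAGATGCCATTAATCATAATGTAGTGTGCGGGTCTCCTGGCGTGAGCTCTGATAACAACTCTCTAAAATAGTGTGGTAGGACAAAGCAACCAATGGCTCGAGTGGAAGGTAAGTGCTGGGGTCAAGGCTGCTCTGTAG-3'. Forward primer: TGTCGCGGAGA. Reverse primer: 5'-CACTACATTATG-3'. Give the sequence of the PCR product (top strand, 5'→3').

Forward primer TGTCGCGGAGA is found on the top strand at positions 29–39.
Reverse complement of the reverse primer: CATAATGTAGTG. This occurs on the top strand at positions 50–61.
The product is the template from position 29 through 61 (33 bp).

5'-TGTCGCGGAGATGCCATTAATCATAATGTAGTG-3'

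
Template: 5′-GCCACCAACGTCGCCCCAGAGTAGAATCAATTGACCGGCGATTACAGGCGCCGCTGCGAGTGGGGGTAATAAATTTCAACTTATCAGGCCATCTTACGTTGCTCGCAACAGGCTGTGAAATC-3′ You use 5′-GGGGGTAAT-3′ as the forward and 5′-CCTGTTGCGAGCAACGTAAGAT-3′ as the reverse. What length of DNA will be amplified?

51 bp

The forward primer matches the template at positions 62–70.
Reverse complement of the reverse primer: ATCTTACGTTGCTCGCAACAGG. This occurs on the top strand at positions 91–112.
Product length = (reverse-primer end) − (forward-primer start) + 1 = 112 − 62 + 1 = 51 bp.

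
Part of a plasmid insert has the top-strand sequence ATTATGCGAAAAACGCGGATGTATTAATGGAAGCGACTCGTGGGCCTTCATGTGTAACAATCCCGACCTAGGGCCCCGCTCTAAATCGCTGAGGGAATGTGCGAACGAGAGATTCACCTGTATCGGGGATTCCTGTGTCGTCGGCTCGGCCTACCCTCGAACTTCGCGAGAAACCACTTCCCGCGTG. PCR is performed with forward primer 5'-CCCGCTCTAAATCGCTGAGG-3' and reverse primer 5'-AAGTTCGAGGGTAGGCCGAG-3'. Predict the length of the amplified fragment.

Forward primer CCCGCTCTAAATCGCTGAGG is found on the top strand at positions 75–94.
The reverse primer's reverse complement is CTCGGCCTACCCTCGAACTT, which matches the template at positions 145–164.
Product length = (reverse-primer end) − (forward-primer start) + 1 = 164 − 75 + 1 = 90 bp.

90 bp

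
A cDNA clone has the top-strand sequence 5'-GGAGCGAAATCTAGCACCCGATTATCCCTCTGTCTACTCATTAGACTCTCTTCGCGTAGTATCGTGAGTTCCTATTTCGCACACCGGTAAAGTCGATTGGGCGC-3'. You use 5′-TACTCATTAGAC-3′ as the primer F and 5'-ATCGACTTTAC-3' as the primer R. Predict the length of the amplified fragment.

The forward primer matches the template at positions 35–46.
Reverse complement of the reverse primer: GTAAAGTCGAT. This occurs on the top strand at positions 87–97.
The product runs from position 35 to position 97, so its length is 97 − 35 + 1 = 63 bp.

63 bp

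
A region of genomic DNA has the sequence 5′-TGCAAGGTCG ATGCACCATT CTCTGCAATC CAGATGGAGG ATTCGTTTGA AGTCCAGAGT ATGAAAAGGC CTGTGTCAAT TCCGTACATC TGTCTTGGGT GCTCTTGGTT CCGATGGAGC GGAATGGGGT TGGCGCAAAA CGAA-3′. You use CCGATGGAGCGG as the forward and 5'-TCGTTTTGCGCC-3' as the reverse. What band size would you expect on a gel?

33 bp

The forward primer matches the template at positions 111–122.
Reverse complement of the reverse primer: GGCGCAAAACGA. This occurs on the top strand at positions 132–143.
Amplicon spans positions 111–143: 33 bp.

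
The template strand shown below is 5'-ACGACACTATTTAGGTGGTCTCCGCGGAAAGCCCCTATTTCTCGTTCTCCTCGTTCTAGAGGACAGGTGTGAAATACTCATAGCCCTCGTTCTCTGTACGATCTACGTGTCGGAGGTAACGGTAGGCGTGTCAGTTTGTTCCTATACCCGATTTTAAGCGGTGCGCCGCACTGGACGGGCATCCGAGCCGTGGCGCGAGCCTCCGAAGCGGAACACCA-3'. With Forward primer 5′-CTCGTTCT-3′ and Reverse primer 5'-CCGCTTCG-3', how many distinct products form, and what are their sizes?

Three products: 171 bp, 162 bp, 126 bp

The forward primer CTCGTTCT matches the top strand at positions 41–48, 50–57, 86–93.
The reverse primer's reverse complement is CGAAGCGG, matching at positions 204–211.
Each forward site pairs with the reverse site to give a product ending at position 211: sizes 171, 162, 126 bp.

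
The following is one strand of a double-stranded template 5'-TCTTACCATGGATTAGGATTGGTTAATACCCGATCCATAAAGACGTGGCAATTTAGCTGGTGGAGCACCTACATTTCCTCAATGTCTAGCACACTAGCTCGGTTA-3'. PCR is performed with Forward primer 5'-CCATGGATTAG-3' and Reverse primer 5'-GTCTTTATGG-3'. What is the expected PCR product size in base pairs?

Scanning the template, CCATGGATTAG occurs at positions 6–16; this primer anneals to the bottom strand there with its 3' end pointing downstream.
Taking the reverse complement of GTCTTTATGG gives CCATAAAGAC, found at positions 35–44 on the template; the primer anneals here to the top strand with its 3' end pointing upstream.
Amplicon spans positions 6–44: 39 bp.

39 bp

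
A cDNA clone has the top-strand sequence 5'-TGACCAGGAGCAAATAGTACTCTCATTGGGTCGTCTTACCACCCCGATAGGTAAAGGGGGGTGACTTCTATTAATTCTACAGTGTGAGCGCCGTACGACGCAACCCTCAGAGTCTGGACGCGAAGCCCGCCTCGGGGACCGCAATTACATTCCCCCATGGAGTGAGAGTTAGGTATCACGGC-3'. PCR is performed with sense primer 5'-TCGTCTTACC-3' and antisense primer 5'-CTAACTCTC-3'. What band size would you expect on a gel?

The forward primer matches the template at positions 31–40.
Taking the reverse complement of CTAACTCTC gives GAGAGTTAG, found at positions 164–172 on the template; the primer anneals here to the top strand with its 3' end pointing upstream.
Product length = (reverse-primer end) − (forward-primer start) + 1 = 172 − 31 + 1 = 142 bp.

142 bp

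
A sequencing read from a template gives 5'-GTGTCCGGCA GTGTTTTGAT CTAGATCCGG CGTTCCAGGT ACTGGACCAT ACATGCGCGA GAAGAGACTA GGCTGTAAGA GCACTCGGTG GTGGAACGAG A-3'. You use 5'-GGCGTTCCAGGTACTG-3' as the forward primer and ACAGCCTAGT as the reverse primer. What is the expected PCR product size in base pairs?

Forward primer GGCGTTCCAGGTACTG is found on the top strand at positions 29–44.
The reverse primer's reverse complement is ACTAGGCTGT, which matches the template at positions 67–76.
Amplicon spans positions 29–76: 48 bp.

48 bp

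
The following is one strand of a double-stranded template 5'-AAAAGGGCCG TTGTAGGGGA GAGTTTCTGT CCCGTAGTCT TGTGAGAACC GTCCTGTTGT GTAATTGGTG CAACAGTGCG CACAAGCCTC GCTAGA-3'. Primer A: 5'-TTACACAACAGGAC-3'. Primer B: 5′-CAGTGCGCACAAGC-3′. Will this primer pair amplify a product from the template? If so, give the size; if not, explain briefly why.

Primer A (TTACACAACAGGAC) has reverse complement GTCCTGTTGTGTAA, which matches the top strand at positions 51–64; primer A anneals to the top strand there with its 3' end pointing upstream toward position 51.
Primer B (CAGTGCGCACAAGC) matches the top strand directly at positions 74–87; it anneals to the bottom strand with its 3' end pointing downstream toward position 87.
The 3' ends diverge (primer A extends toward position 1, primer B toward position 96), so the primers never converge on a shared product.

No product — the primers' 3' ends point away from each other.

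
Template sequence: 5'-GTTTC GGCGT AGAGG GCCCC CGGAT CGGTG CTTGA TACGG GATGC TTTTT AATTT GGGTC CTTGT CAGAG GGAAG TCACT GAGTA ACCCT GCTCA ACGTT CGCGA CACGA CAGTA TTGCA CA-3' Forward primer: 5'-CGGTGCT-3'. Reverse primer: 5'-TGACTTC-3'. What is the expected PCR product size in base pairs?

The forward primer matches the template at positions 26–32.
Reverse complement of the reverse primer: GAAGTCA. This occurs on the top strand at positions 72–78.
Product length = (reverse-primer end) − (forward-primer start) + 1 = 78 − 26 + 1 = 53 bp.

53 bp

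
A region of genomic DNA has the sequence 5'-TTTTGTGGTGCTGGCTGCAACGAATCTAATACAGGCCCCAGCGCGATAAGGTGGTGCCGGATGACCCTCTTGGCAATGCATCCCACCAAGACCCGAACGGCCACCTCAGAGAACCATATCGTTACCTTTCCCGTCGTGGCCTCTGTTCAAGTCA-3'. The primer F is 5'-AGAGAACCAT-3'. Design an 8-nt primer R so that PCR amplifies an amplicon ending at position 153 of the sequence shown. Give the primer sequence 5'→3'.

The forward primer binds at positions 108–117; the product's 3' end on the top strand is position 153.
The reverse primer anneals to the top strand over positions 146–153, i.e. to TTCAAGTC.
Its sequence written 5'→3' is the reverse complement: GACTTGAA.

5'-GACTTGAA-3'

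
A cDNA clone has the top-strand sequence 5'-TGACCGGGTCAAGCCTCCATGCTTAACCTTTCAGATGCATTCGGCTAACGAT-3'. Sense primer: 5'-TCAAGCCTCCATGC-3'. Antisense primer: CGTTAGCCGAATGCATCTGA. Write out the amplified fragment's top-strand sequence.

The forward primer matches the template at positions 9–22.
Reverse complement of the reverse primer: TCAGATGCATTCGGCTAACG. This occurs on the top strand at positions 31–50.
The product is the template from position 9 through 50 (42 bp).

5'-TCAAGCCTCCATGCTTAACCTTTCAGATGCATTCGGCTAACG-3'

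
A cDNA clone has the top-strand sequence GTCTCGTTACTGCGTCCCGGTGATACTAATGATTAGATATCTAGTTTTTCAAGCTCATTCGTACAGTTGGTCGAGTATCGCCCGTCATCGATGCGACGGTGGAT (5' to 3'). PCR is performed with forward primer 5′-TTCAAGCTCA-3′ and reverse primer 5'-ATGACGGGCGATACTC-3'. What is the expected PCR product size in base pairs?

41 bp

Forward primer TTCAAGCTCA is found on the top strand at positions 48–57.
Taking the reverse complement of ATGACGGGCGATACTC gives GAGTATCGCCCGTCAT, found at positions 73–88 on the template; the primer anneals here to the top strand with its 3' end pointing upstream.
The product runs from position 48 to position 88, so its length is 88 − 48 + 1 = 41 bp.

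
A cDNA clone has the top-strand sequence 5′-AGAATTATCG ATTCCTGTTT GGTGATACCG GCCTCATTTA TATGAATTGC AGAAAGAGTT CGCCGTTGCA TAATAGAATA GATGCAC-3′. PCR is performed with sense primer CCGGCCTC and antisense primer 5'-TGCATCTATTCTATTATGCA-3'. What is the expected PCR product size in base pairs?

59 bp

Scanning the template, CCGGCCTC occurs at positions 28–35; this primer anneals to the bottom strand there with its 3' end pointing downstream.
The reverse primer's reverse complement is TGCATAATAGAATAGATGCA, which matches the template at positions 67–86.
The product runs from position 28 to position 86, so its length is 86 − 28 + 1 = 59 bp.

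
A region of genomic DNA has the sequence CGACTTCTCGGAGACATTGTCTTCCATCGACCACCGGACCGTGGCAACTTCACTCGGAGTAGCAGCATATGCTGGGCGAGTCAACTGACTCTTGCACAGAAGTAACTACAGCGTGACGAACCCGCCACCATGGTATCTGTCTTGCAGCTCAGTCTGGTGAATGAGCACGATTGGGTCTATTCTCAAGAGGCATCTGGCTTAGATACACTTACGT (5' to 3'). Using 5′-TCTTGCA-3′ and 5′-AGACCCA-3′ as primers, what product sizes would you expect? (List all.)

89 bp, 39 bp

The forward primer TCTTGCA matches the top strand at positions 90–96, 140–146.
The reverse primer's reverse complement is TGGGTCT, matching at positions 172–178.
Each forward site pairs with the reverse site to give a product ending at position 178: sizes 89, 39 bp.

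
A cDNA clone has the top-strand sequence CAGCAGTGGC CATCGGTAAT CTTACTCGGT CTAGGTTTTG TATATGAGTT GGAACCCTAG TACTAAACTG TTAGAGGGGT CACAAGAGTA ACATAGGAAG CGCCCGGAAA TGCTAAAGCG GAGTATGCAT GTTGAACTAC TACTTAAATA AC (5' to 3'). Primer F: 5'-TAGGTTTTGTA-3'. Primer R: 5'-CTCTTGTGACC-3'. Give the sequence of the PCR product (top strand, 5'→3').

5'-TAGGTTTTGTATATGAGTTGGAACCCTAGTACTAAACTGTTAGAGGGGTCACAAGAG-3'

Scanning the template, TAGGTTTTGTA occurs at positions 32–42; this primer anneals to the bottom strand there with its 3' end pointing downstream.
The reverse primer's reverse complement is GGTCACAAGAG, which matches the template at positions 78–88.
The product is the template from position 32 through 88 (57 bp).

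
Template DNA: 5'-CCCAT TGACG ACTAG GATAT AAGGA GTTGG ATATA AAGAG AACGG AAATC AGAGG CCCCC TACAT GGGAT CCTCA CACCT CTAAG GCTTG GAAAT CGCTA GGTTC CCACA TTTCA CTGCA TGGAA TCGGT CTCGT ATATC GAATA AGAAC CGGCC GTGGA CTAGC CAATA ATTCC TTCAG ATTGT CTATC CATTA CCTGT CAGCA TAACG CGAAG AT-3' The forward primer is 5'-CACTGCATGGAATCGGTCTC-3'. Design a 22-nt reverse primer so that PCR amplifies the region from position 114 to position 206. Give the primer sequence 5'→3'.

5'-ATGCTGACAGGTAATGGATAGA-3'

The product's 3' end on the top strand is position 206.
The reverse primer anneals to the top strand over positions 185–206, i.e. to TCTATCCATTACCTGTCAGCAT.
Its sequence written 5'→3' is the reverse complement: ATGCTGACAGGTAATGGATAGA.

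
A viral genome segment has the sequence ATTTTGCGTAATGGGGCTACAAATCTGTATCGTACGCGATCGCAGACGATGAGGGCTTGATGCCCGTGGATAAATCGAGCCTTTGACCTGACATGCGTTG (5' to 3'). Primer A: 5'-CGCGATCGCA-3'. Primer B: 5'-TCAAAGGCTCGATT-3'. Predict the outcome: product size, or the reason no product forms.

Primer A (CGCGATCGCA) matches the top strand at positions 35–44; it acts as a forward primer.
Primer B's reverse complement is AATCGAGCCTTTGA, matching the top strand at positions 73–86; it acts as a reverse primer.
The 3' ends face each other across positions 35–86, giving a 52 bp product.

Yes — a 52 bp product.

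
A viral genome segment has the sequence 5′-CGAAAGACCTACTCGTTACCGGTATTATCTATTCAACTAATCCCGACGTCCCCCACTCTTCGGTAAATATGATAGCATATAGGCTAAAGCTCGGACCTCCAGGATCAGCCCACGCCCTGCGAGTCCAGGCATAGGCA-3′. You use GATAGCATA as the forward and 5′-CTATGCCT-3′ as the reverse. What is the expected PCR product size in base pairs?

64 bp

Scanning the template, GATAGCATA occurs at positions 71–79; this primer anneals to the bottom strand there with its 3' end pointing downstream.
Taking the reverse complement of CTATGCCT gives AGGCATAG, found at positions 127–134 on the template; the primer anneals here to the top strand with its 3' end pointing upstream.
The product runs from position 71 to position 134, so its length is 134 − 71 + 1 = 64 bp.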